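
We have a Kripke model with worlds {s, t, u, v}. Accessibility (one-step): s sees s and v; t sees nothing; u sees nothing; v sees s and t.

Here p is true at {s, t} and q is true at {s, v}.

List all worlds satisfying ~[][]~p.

s: [][]~p is F. ✓
t: [][]~p is T. ✗
u: [][]~p is T. ✗
v: [][]~p is F. ✓

{s, v}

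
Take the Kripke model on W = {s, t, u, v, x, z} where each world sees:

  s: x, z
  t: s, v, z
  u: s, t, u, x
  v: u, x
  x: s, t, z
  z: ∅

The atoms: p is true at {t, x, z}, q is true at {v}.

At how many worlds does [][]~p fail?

5

s: successors {x, z}; []~p there: x:F, z:T. ✗
t: successors {s, v, z}; []~p there: s:F, v:F, z:T. ✗
u: successors {s, t, u, x}; []~p there: s:F, t:F, u:F, x:F. ✗
v: successors {u, x}; []~p there: u:F, x:F. ✗
x: successors {s, t, z}; []~p there: s:F, t:F, z:T. ✗
z: no successors, so [][]~p holds vacuously. ✓
Satisfying worlds: {z}.
So [][]~p fails at the other 5 worlds.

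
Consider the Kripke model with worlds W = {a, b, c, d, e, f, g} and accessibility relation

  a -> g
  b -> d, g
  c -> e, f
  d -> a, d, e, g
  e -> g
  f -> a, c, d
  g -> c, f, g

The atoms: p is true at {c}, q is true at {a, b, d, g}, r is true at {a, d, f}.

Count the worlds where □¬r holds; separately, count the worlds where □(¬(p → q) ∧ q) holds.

For □¬r:
a: successors {g}; ¬r there: g:T. ✓
b: successors {d, g}; ¬r there: d:F, g:T. ✗
c: successors {e, f}; ¬r there: e:T, f:F. ✗
d: successors {a, d, e, g}; ¬r there: a:F, d:F, e:T, g:T. ✗
e: successors {g}; ¬r there: g:T. ✓
f: successors {a, c, d}; ¬r there: a:F, c:T, d:F. ✗
g: successors {c, f, g}; ¬r there: c:T, f:F, g:T. ✗
— 2 worlds.
For □(¬(p → q) ∧ q):
a: successors {g}; ¬(p → q) ∧ q there: g:F. ✗
b: successors {d, g}; ¬(p → q) ∧ q there: d:F, g:F. ✗
c: successors {e, f}; ¬(p → q) ∧ q there: e:F, f:F. ✗
d: successors {a, d, e, g}; ¬(p → q) ∧ q there: a:F, d:F, e:F, g:F. ✗
e: successors {g}; ¬(p → q) ∧ q there: g:F. ✗
f: successors {a, c, d}; ¬(p → q) ∧ q there: a:F, c:F, d:F. ✗
g: successors {c, f, g}; ¬(p → q) ∧ q there: c:F, f:F, g:F. ✗
— 0 worlds.

2 and 0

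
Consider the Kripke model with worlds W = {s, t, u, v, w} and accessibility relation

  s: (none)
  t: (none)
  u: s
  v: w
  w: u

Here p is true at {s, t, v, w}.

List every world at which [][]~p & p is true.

{s, t, v}

s: [][]~p is T, p is T. ✓
t: [][]~p is T, p is T. ✓
u: [][]~p is T, p is F. ✗
v: [][]~p is T, p is T. ✓
w: [][]~p is F, p is T. ✗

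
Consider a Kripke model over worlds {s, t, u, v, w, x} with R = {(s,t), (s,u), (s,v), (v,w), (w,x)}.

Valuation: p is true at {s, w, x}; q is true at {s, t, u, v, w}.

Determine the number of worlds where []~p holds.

s: successors {t, u, v}; ~p there: t:T, u:T, v:T. ✓
t: no successors, so []~p holds vacuously. ✓
u: no successors, so []~p holds vacuously. ✓
v: successors {w}; ~p there: w:F. ✗
w: successors {x}; ~p there: x:F. ✗
x: no successors, so []~p holds vacuously. ✓
Satisfying worlds: {s, t, u, x}.

4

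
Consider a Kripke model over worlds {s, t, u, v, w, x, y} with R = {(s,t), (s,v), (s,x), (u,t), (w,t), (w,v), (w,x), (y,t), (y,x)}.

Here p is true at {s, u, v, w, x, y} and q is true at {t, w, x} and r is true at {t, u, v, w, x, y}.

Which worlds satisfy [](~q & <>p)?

s: successors {t, v, x}; ~q & <>p there: t:F, v:F, x:F. ✗
t: no successors, so [](~q & <>p) holds vacuously. ✓
u: successors {t}; ~q & <>p there: t:F. ✗
v: no successors, so [](~q & <>p) holds vacuously. ✓
w: successors {t, v, x}; ~q & <>p there: t:F, v:F, x:F. ✗
x: no successors, so [](~q & <>p) holds vacuously. ✓
y: successors {t, x}; ~q & <>p there: t:F, x:F. ✗

{t, v, x}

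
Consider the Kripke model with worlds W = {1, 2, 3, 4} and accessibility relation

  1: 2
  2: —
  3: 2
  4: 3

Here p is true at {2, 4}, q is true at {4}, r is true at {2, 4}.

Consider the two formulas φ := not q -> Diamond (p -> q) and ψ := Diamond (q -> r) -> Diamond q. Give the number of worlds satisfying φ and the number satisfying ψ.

For not q -> Diamond (p -> q):
1: not q is T, Diamond (p -> q) is F. ✗
2: not q is T, Diamond (p -> q) is F. ✗
3: not q is T, Diamond (p -> q) is F. ✗
4: not q is F, Diamond (p -> q) is T. ✓
— 1 world.
For Diamond (q -> r) -> Diamond q:
1: Diamond (q -> r) is T, Diamond q is F. ✗
2: Diamond (q -> r) is F, Diamond q is F. ✓
3: Diamond (q -> r) is T, Diamond q is F. ✗
4: Diamond (q -> r) is T, Diamond q is F. ✗
— 1 world.

1 and 1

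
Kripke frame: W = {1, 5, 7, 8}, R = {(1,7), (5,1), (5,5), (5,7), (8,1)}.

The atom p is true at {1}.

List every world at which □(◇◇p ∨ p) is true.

{7, 8}

1: successors {7}; ◇◇p ∨ p there: 7:F. ✗
5: successors {1, 5, 7}; ◇◇p ∨ p there: 1:T, 5:T, 7:F. ✗
7: no successors, so □(◇◇p ∨ p) holds vacuously. ✓
8: successors {1}; ◇◇p ∨ p there: 1:T. ✓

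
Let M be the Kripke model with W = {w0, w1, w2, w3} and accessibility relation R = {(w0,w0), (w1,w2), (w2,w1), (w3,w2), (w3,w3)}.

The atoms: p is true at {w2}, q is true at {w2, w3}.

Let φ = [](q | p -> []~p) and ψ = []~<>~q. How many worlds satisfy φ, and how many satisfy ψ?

3 and 1

For [](q | p -> []~p):
w0: successors {w0}; q | p -> []~p there: w0:T. ✓
w1: successors {w2}; q | p -> []~p there: w2:T. ✓
w2: successors {w1}; q | p -> []~p there: w1:T. ✓
w3: successors {w2, w3}; q | p -> []~p there: w2:T, w3:F. ✗
— 3 worlds.
For []~<>~q:
w0: successors {w0}; ~<>~q there: w0:F. ✗
w1: successors {w2}; ~<>~q there: w2:F. ✗
w2: successors {w1}; ~<>~q there: w1:T. ✓
w3: successors {w2, w3}; ~<>~q there: w2:F, w3:T. ✗
— 1 world.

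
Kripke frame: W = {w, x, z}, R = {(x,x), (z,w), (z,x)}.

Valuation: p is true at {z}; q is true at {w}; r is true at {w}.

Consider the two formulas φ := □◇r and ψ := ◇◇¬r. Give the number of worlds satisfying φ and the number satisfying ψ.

1 and 2

For □◇r:
w: no successors, so □◇r holds vacuously. ✓
x: successors {x}; ◇r there: x:F. ✗
z: successors {w, x}; ◇r there: w:F, x:F. ✗
— 1 world.
For ◇◇¬r:
w: no successors, so ◇◇¬r fails. ✗
x: successors {x}; ◇¬r there: x:T. ✓
z: successors {w, x}; ◇¬r there: w:F, x:T. ✓
— 2 worlds.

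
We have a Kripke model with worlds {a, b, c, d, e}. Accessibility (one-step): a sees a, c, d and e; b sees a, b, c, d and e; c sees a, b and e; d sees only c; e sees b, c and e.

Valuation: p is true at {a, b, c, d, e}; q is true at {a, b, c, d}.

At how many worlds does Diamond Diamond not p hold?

0

a: successors {a, c, d, e}; Diamond not p there: a:F, c:F, d:F, e:F. ✗
b: successors {a, b, c, d, e}; Diamond not p there: a:F, b:F, c:F, d:F, e:F. ✗
c: successors {a, b, e}; Diamond not p there: a:F, b:F, e:F. ✗
d: successors {c}; Diamond not p there: c:F. ✗
e: successors {b, c, e}; Diamond not p there: b:F, c:F, e:F. ✗
Satisfying worlds: ∅.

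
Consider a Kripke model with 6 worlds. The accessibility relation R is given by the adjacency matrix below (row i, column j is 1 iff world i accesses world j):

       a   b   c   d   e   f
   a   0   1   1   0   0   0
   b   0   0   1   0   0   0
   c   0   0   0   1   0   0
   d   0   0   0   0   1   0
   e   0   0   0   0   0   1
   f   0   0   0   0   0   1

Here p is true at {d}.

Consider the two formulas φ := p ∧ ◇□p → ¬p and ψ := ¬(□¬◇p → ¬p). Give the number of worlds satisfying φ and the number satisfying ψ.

For p ∧ ◇□p → ¬p:
a: p ∧ ◇□p is F, ¬p is T. ✓
b: p ∧ ◇□p is F, ¬p is T. ✓
c: p ∧ ◇□p is F, ¬p is T. ✓
d: p ∧ ◇□p is F, ¬p is F. ✓
e: p ∧ ◇□p is F, ¬p is T. ✓
f: p ∧ ◇□p is F, ¬p is T. ✓
— 6 worlds.
For ¬(□¬◇p → ¬p):
a: □¬◇p → ¬p is T. ✗
b: □¬◇p → ¬p is T. ✗
c: □¬◇p → ¬p is T. ✗
d: □¬◇p → ¬p is F. ✓
e: □¬◇p → ¬p is T. ✗
f: □¬◇p → ¬p is T. ✗
— 1 world.

6 and 1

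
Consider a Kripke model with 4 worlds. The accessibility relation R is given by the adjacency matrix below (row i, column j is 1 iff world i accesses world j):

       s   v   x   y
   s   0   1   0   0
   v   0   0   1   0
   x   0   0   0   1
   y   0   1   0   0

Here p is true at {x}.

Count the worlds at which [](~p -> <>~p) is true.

s: successors {v}; ~p -> <>~p there: v:F. ✗
v: successors {x}; ~p -> <>~p there: x:T. ✓
x: successors {y}; ~p -> <>~p there: y:T. ✓
y: successors {v}; ~p -> <>~p there: v:F. ✗
Satisfying worlds: {v, x}.

2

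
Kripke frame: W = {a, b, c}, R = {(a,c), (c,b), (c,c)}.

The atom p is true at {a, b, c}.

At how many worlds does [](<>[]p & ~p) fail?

2

a: successors {c}; <>[]p & ~p there: c:F. ✗
b: no successors, so [](<>[]p & ~p) holds vacuously. ✓
c: successors {b, c}; <>[]p & ~p there: b:F, c:F. ✗
Satisfying worlds: {b}.
So [](<>[]p & ~p) fails at the other 2 worlds.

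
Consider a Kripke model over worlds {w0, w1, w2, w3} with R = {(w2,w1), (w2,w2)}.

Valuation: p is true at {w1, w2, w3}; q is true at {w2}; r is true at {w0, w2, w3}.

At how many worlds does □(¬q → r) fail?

w0: no successors, so □(¬q → r) holds vacuously. ✓
w1: no successors, so □(¬q → r) holds vacuously. ✓
w2: successors {w1, w2}; ¬q → r there: w1:F, w2:T. ✗
w3: no successors, so □(¬q → r) holds vacuously. ✓
Satisfying worlds: {w0, w1, w3}.
So □(¬q → r) fails at the other 1 world.

1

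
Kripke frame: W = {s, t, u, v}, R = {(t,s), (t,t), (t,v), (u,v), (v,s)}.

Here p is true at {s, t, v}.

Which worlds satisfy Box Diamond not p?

{s}

s: no successors, so Box Diamond not p holds vacuously. ✓
t: successors {s, t, v}; Diamond not p there: s:F, t:F, v:F. ✗
u: successors {v}; Diamond not p there: v:F. ✗
v: successors {s}; Diamond not p there: s:F. ✗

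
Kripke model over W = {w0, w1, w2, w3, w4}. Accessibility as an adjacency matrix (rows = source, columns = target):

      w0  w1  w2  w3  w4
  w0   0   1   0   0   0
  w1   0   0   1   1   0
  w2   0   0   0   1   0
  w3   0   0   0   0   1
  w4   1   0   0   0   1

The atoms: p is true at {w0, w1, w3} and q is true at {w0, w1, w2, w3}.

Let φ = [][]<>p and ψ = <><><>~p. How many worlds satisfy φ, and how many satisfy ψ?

3 and 5

For [][]<>p:
w0: successors {w1}; []<>p there: w1:F. ✗
w1: successors {w2, w3}; []<>p there: w2:F, w3:T. ✗
w2: successors {w3}; []<>p there: w3:T. ✓
w3: successors {w4}; []<>p there: w4:T. ✓
w4: successors {w0, w4}; []<>p there: w0:T, w4:T. ✓
— 3 worlds.
For <><><>~p:
w0: successors {w1}; <><>~p there: w1:T. ✓
w1: successors {w2, w3}; <><>~p there: w2:T, w3:T. ✓
w2: successors {w3}; <><>~p there: w3:T. ✓
w3: successors {w4}; <><>~p there: w4:T. ✓
w4: successors {w0, w4}; <><>~p there: w0:T, w4:T. ✓
— 5 worlds.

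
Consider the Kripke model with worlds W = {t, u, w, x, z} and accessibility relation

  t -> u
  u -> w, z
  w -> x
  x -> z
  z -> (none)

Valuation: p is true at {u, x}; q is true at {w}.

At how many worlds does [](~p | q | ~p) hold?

t: successors {u}; ~p | q | ~p there: u:F. ✗
u: successors {w, z}; ~p | q | ~p there: w:T, z:T. ✓
w: successors {x}; ~p | q | ~p there: x:F. ✗
x: successors {z}; ~p | q | ~p there: z:T. ✓
z: no successors, so [](~p | q | ~p) holds vacuously. ✓
Satisfying worlds: {u, x, z}.

3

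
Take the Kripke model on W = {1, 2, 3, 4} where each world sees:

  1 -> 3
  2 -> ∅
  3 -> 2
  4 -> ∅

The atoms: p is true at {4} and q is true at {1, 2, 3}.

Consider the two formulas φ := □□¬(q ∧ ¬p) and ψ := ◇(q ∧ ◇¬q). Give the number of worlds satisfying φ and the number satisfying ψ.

For □□¬(q ∧ ¬p):
1: successors {3}; □¬(q ∧ ¬p) there: 3:F. ✗
2: no successors, so □□¬(q ∧ ¬p) holds vacuously. ✓
3: successors {2}; □¬(q ∧ ¬p) there: 2:T. ✓
4: no successors, so □□¬(q ∧ ¬p) holds vacuously. ✓
— 3 worlds.
For ◇(q ∧ ◇¬q):
1: successors {3}; q ∧ ◇¬q there: 3:F. ✗
2: no successors, so ◇(q ∧ ◇¬q) fails. ✗
3: successors {2}; q ∧ ◇¬q there: 2:F. ✗
4: no successors, so ◇(q ∧ ◇¬q) fails. ✗
— 0 worlds.

3 and 0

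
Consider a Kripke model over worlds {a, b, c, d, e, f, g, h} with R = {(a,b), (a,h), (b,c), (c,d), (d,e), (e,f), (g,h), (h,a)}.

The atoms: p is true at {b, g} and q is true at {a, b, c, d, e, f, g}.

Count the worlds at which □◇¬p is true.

7

a: successors {b, h}; ◇¬p there: b:T, h:T. ✓
b: successors {c}; ◇¬p there: c:T. ✓
c: successors {d}; ◇¬p there: d:T. ✓
d: successors {e}; ◇¬p there: e:T. ✓
e: successors {f}; ◇¬p there: f:F. ✗
f: no successors, so □◇¬p holds vacuously. ✓
g: successors {h}; ◇¬p there: h:T. ✓
h: successors {a}; ◇¬p there: a:T. ✓
Satisfying worlds: {a, b, c, d, f, g, h}.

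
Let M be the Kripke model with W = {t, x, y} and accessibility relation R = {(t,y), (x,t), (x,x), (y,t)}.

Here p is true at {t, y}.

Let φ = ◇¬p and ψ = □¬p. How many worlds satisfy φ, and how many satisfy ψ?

1 and 0

For ◇¬p:
t: successors {y}; ¬p there: y:F. ✗
x: successors {t, x}; ¬p there: t:F, x:T. ✓
y: successors {t}; ¬p there: t:F. ✗
— 1 world.
For □¬p:
t: successors {y}; ¬p there: y:F. ✗
x: successors {t, x}; ¬p there: t:F, x:T. ✗
y: successors {t}; ¬p there: t:F. ✗
— 0 worlds.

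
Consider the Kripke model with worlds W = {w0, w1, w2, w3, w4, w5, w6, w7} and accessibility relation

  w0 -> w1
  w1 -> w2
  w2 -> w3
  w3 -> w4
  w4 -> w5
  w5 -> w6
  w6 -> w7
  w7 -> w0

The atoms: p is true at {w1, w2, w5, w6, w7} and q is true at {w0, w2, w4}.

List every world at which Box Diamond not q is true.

{w1, w3, w4, w5, w7}

w0: successors {w1}; Diamond not q there: w1:F. ✗
w1: successors {w2}; Diamond not q there: w2:T. ✓
w2: successors {w3}; Diamond not q there: w3:F. ✗
w3: successors {w4}; Diamond not q there: w4:T. ✓
w4: successors {w5}; Diamond not q there: w5:T. ✓
w5: successors {w6}; Diamond not q there: w6:T. ✓
w6: successors {w7}; Diamond not q there: w7:F. ✗
w7: successors {w0}; Diamond not q there: w0:T. ✓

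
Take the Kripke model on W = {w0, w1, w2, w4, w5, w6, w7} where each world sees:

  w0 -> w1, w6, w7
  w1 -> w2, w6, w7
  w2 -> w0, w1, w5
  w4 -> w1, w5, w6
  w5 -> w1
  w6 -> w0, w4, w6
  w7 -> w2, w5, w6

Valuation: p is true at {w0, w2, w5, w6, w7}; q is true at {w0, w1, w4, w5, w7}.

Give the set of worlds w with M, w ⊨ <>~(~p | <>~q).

{w1, w2, w4, w7}

w0: successors {w1, w6, w7}; ~(~p | <>~q) there: w1:F, w6:F, w7:F. ✗
w1: successors {w2, w6, w7}; ~(~p | <>~q) there: w2:T, w6:F, w7:F. ✓
w2: successors {w0, w1, w5}; ~(~p | <>~q) there: w0:F, w1:F, w5:T. ✓
w4: successors {w1, w5, w6}; ~(~p | <>~q) there: w1:F, w5:T, w6:F. ✓
w5: successors {w1}; ~(~p | <>~q) there: w1:F. ✗
w6: successors {w0, w4, w6}; ~(~p | <>~q) there: w0:F, w4:F, w6:F. ✗
w7: successors {w2, w5, w6}; ~(~p | <>~q) there: w2:T, w5:T, w6:F. ✓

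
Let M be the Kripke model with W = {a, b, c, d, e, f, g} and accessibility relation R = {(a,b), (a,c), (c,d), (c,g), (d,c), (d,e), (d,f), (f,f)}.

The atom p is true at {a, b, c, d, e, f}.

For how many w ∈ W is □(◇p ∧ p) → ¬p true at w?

4

a: □(◇p ∧ p) is F, ¬p is F. ✓
b: □(◇p ∧ p) is T, ¬p is F. ✗
c: □(◇p ∧ p) is F, ¬p is F. ✓
d: □(◇p ∧ p) is F, ¬p is F. ✓
e: □(◇p ∧ p) is T, ¬p is F. ✗
f: □(◇p ∧ p) is T, ¬p is F. ✗
g: □(◇p ∧ p) is T, ¬p is T. ✓
Satisfying worlds: {a, c, d, g}.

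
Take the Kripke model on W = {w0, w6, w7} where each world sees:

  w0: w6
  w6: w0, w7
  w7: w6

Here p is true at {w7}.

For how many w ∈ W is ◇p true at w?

w0: successors {w6}; p there: w6:F. ✗
w6: successors {w0, w7}; p there: w0:F, w7:T. ✓
w7: successors {w6}; p there: w6:F. ✗
Satisfying worlds: {w6}.

1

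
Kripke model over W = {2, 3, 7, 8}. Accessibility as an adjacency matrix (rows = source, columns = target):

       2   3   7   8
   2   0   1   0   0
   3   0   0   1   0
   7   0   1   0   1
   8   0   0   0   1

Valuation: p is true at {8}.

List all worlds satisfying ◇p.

{7, 8}

2: successors {3}; p there: 3:F. ✗
3: successors {7}; p there: 7:F. ✗
7: successors {3, 8}; p there: 3:F, 8:T. ✓
8: successors {8}; p there: 8:T. ✓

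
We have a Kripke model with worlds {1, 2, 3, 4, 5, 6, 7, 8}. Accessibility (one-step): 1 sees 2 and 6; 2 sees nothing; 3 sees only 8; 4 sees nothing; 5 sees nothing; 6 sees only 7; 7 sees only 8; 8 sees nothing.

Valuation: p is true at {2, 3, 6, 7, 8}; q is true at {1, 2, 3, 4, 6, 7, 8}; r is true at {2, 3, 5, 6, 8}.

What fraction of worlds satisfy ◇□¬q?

1: successors {2, 6}; □¬q there: 2:T, 6:F. ✓
2: no successors, so ◇□¬q fails. ✗
3: successors {8}; □¬q there: 8:T. ✓
4: no successors, so ◇□¬q fails. ✗
5: no successors, so ◇□¬q fails. ✗
6: successors {7}; □¬q there: 7:F. ✗
7: successors {8}; □¬q there: 8:T. ✓
8: no successors, so ◇□¬q fails. ✗
That's 3 of 8 worlds, so 3/8.

3/8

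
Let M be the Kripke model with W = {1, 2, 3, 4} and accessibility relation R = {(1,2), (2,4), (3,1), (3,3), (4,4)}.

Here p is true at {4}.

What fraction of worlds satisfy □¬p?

1/2

1: successors {2}; ¬p there: 2:T. ✓
2: successors {4}; ¬p there: 4:F. ✗
3: successors {1, 3}; ¬p there: 1:T, 3:T. ✓
4: successors {4}; ¬p there: 4:F. ✗
That's 2 of 4 worlds, so 2/4 = 1/2.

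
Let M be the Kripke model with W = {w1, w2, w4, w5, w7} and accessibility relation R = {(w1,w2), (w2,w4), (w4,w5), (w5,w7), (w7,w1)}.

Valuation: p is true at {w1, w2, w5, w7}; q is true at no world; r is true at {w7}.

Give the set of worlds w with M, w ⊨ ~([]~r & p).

{w4, w5}

w1: []~r & p is T. ✗
w2: []~r & p is T. ✗
w4: []~r & p is F. ✓
w5: []~r & p is F. ✓
w7: []~r & p is T. ✗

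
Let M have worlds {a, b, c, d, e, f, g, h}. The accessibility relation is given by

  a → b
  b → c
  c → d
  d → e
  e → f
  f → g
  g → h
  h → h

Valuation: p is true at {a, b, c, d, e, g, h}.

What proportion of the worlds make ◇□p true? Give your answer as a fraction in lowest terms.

7/8

a: successors {b}; □p there: b:T. ✓
b: successors {c}; □p there: c:T. ✓
c: successors {d}; □p there: d:T. ✓
d: successors {e}; □p there: e:F. ✗
e: successors {f}; □p there: f:T. ✓
f: successors {g}; □p there: g:T. ✓
g: successors {h}; □p there: h:T. ✓
h: successors {h}; □p there: h:T. ✓
That's 7 of 8 worlds, so 7/8.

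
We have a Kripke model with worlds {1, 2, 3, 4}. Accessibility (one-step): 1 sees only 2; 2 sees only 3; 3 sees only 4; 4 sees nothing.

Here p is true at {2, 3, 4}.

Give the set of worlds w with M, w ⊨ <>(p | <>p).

{1, 2, 3}

1: successors {2}; p | <>p there: 2:T. ✓
2: successors {3}; p | <>p there: 3:T. ✓
3: successors {4}; p | <>p there: 4:T. ✓
4: no successors, so <>(p | <>p) fails. ✗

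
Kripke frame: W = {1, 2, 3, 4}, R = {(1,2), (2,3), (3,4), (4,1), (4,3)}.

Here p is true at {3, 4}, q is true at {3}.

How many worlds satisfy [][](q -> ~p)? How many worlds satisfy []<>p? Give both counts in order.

For [][](q -> ~p):
1: successors {2}; [](q -> ~p) there: 2:F. ✗
2: successors {3}; [](q -> ~p) there: 3:T. ✓
3: successors {4}; [](q -> ~p) there: 4:F. ✗
4: successors {1, 3}; [](q -> ~p) there: 1:T, 3:T. ✓
— 2 worlds.
For []<>p:
1: successors {2}; <>p there: 2:T. ✓
2: successors {3}; <>p there: 3:T. ✓
3: successors {4}; <>p there: 4:T. ✓
4: successors {1, 3}; <>p there: 1:F, 3:T. ✗
— 3 worlds.

2 and 3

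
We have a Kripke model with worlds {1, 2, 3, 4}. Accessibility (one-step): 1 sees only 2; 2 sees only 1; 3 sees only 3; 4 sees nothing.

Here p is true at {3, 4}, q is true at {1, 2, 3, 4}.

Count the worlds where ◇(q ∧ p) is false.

1: successors {2}; q ∧ p there: 2:F. ✗
2: successors {1}; q ∧ p there: 1:F. ✗
3: successors {3}; q ∧ p there: 3:T. ✓
4: no successors, so ◇(q ∧ p) fails. ✗
Satisfying worlds: {3}.
So ◇(q ∧ p) fails at the other 3 worlds.

3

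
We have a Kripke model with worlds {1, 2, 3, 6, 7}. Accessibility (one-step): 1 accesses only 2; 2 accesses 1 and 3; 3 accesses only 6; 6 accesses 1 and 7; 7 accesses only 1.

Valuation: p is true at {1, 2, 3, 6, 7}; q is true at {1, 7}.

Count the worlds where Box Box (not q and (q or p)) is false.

3

1: successors {2}; Box (not q and (q or p)) there: 2:F. ✗
2: successors {1, 3}; Box (not q and (q or p)) there: 1:T, 3:T. ✓
3: successors {6}; Box (not q and (q or p)) there: 6:F. ✗
6: successors {1, 7}; Box (not q and (q or p)) there: 1:T, 7:F. ✗
7: successors {1}; Box (not q and (q or p)) there: 1:T. ✓
Satisfying worlds: {2, 7}.
So Box Box (not q and (q or p)) fails at the other 3 worlds.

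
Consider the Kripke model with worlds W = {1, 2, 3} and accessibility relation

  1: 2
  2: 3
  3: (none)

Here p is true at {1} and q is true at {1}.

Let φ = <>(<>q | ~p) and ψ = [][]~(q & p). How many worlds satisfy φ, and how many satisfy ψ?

2 and 3

For <>(<>q | ~p):
1: successors {2}; <>q | ~p there: 2:T. ✓
2: successors {3}; <>q | ~p there: 3:T. ✓
3: no successors, so <>(<>q | ~p) fails. ✗
— 2 worlds.
For [][]~(q & p):
1: successors {2}; []~(q & p) there: 2:T. ✓
2: successors {3}; []~(q & p) there: 3:T. ✓
3: no successors, so [][]~(q & p) holds vacuously. ✓
— 3 worlds.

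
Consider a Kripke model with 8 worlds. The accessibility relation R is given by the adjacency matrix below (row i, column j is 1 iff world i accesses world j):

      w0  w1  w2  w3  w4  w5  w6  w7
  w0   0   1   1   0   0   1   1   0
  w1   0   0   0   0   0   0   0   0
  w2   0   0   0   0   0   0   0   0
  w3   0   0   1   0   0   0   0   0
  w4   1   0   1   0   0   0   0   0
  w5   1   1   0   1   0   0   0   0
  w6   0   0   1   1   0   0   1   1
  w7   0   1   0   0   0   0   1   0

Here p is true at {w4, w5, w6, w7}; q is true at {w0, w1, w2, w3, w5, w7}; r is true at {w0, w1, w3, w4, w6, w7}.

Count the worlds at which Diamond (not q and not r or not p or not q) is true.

6

w0: successors {w1, w2, w5, w6}; not q and not r or not p or not q there: w1:T, w2:T, w5:F, w6:T. ✓
w1: no successors, so Diamond (not q and not r or not p or not q) fails. ✗
w2: no successors, so Diamond (not q and not r or not p or not q) fails. ✗
w3: successors {w2}; not q and not r or not p or not q there: w2:T. ✓
w4: successors {w0, w2}; not q and not r or not p or not q there: w0:T, w2:T. ✓
w5: successors {w0, w1, w3}; not q and not r or not p or not q there: w0:T, w1:T, w3:T. ✓
w6: successors {w2, w3, w6, w7}; not q and not r or not p or not q there: w2:T, w3:T, w6:T, w7:F. ✓
w7: successors {w1, w6}; not q and not r or not p or not q there: w1:T, w6:T. ✓
Satisfying worlds: {w0, w3, w4, w5, w6, w7}.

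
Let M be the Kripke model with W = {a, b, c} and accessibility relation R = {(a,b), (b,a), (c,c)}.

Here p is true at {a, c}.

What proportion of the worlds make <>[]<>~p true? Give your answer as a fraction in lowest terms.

1/3

a: successors {b}; []<>~p there: b:T. ✓
b: successors {a}; []<>~p there: a:F. ✗
c: successors {c}; []<>~p there: c:F. ✗
That's 1 of 3 worlds, so 1/3.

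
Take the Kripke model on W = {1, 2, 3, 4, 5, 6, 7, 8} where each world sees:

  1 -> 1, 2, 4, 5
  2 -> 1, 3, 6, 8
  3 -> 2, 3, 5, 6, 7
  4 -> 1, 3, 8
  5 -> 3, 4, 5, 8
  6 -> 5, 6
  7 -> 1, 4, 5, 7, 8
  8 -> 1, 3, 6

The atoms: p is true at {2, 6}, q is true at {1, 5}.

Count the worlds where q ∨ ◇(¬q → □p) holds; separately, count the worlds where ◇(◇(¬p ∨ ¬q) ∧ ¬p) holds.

8 and 8

For q ∨ ◇(¬q → □p):
1: q is T, ◇(¬q → □p) is T. ✓
2: q is F, ◇(¬q → □p) is T. ✓
3: q is F, ◇(¬q → □p) is T. ✓
4: q is F, ◇(¬q → □p) is T. ✓
5: q is T, ◇(¬q → □p) is T. ✓
6: q is F, ◇(¬q → □p) is T. ✓
7: q is F, ◇(¬q → □p) is T. ✓
8: q is F, ◇(¬q → □p) is T. ✓
— 8 worlds.
For ◇(◇(¬p ∨ ¬q) ∧ ¬p):
1: successors {1, 2, 4, 5}; ◇(¬p ∨ ¬q) ∧ ¬p there: 1:T, 2:F, 4:T, 5:T. ✓
2: successors {1, 3, 6, 8}; ◇(¬p ∨ ¬q) ∧ ¬p there: 1:T, 3:T, 6:F, 8:T. ✓
3: successors {2, 3, 5, 6, 7}; ◇(¬p ∨ ¬q) ∧ ¬p there: 2:F, 3:T, 5:T, 6:F, 7:T. ✓
4: successors {1, 3, 8}; ◇(¬p ∨ ¬q) ∧ ¬p there: 1:T, 3:T, 8:T. ✓
5: successors {3, 4, 5, 8}; ◇(¬p ∨ ¬q) ∧ ¬p there: 3:T, 4:T, 5:T, 8:T. ✓
6: successors {5, 6}; ◇(¬p ∨ ¬q) ∧ ¬p there: 5:T, 6:F. ✓
7: successors {1, 4, 5, 7, 8}; ◇(¬p ∨ ¬q) ∧ ¬p there: 1:T, 4:T, 5:T, 7:T, 8:T. ✓
8: successors {1, 3, 6}; ◇(¬p ∨ ¬q) ∧ ¬p there: 1:T, 3:T, 6:F. ✓
— 8 worlds.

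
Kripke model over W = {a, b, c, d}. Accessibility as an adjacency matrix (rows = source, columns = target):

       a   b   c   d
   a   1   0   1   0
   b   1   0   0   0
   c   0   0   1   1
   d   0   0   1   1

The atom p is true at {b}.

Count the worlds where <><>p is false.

a: successors {a, c}; <>p there: a:F, c:F. ✗
b: successors {a}; <>p there: a:F. ✗
c: successors {c, d}; <>p there: c:F, d:F. ✗
d: successors {c, d}; <>p there: c:F, d:F. ✗
Satisfying worlds: ∅.
So <><>p fails at the other 4 worlds.

4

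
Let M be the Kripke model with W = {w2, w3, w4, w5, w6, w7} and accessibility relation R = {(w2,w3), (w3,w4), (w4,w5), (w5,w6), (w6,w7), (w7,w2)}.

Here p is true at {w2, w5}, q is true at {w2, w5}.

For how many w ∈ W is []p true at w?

w2: successors {w3}; p there: w3:F. ✗
w3: successors {w4}; p there: w4:F. ✗
w4: successors {w5}; p there: w5:T. ✓
w5: successors {w6}; p there: w6:F. ✗
w6: successors {w7}; p there: w7:F. ✗
w7: successors {w2}; p there: w2:T. ✓
Satisfying worlds: {w4, w7}.

2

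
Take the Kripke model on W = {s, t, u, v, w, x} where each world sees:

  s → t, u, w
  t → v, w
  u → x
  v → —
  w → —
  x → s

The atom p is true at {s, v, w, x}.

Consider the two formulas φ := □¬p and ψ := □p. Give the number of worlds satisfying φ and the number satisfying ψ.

2 and 5

For □¬p:
s: successors {t, u, w}; ¬p there: t:T, u:T, w:F. ✗
t: successors {v, w}; ¬p there: v:F, w:F. ✗
u: successors {x}; ¬p there: x:F. ✗
v: no successors, so □¬p holds vacuously. ✓
w: no successors, so □¬p holds vacuously. ✓
x: successors {s}; ¬p there: s:F. ✗
— 2 worlds.
For □p:
s: successors {t, u, w}; p there: t:F, u:F, w:T. ✗
t: successors {v, w}; p there: v:T, w:T. ✓
u: successors {x}; p there: x:T. ✓
v: no successors, so □p holds vacuously. ✓
w: no successors, so □p holds vacuously. ✓
x: successors {s}; p there: s:T. ✓
— 5 worlds.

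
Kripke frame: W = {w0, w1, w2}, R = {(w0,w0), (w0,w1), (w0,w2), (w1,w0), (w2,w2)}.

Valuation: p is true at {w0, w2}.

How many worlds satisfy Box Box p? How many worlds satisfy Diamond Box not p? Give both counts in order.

1 and 0

For Box Box p:
w0: successors {w0, w1, w2}; Box p there: w0:F, w1:T, w2:T. ✗
w1: successors {w0}; Box p there: w0:F. ✗
w2: successors {w2}; Box p there: w2:T. ✓
— 1 world.
For Diamond Box not p:
w0: successors {w0, w1, w2}; Box not p there: w0:F, w1:F, w2:F. ✗
w1: successors {w0}; Box not p there: w0:F. ✗
w2: successors {w2}; Box not p there: w2:F. ✗
— 0 worlds.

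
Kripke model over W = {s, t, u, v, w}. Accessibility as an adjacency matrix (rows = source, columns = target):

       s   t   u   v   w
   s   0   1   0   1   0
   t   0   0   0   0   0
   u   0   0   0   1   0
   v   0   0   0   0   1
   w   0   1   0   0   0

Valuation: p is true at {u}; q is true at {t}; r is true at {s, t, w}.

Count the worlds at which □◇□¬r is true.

s: successors {t, v}; ◇□¬r there: t:F, v:F. ✗
t: no successors, so □◇□¬r holds vacuously. ✓
u: successors {v}; ◇□¬r there: v:F. ✗
v: successors {w}; ◇□¬r there: w:T. ✓
w: successors {t}; ◇□¬r there: t:F. ✗
Satisfying worlds: {t, v}.

2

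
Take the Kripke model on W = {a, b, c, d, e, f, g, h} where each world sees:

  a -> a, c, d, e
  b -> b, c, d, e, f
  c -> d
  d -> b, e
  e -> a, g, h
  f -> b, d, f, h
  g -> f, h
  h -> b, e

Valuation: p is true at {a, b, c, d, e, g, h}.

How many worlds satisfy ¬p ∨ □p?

a: ¬p is F, □p is T. ✓
b: ¬p is F, □p is F. ✗
c: ¬p is F, □p is T. ✓
d: ¬p is F, □p is T. ✓
e: ¬p is F, □p is T. ✓
f: ¬p is T, □p is F. ✓
g: ¬p is F, □p is F. ✗
h: ¬p is F, □p is T. ✓
Satisfying worlds: {a, c, d, e, f, h}.

6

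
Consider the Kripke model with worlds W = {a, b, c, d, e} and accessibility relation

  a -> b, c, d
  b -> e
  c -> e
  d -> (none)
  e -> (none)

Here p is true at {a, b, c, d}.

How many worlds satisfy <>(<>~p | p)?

a: successors {b, c, d}; <>~p | p there: b:T, c:T, d:T. ✓
b: successors {e}; <>~p | p there: e:F. ✗
c: successors {e}; <>~p | p there: e:F. ✗
d: no successors, so <>(<>~p | p) fails. ✗
e: no successors, so <>(<>~p | p) fails. ✗
Satisfying worlds: {a}.

1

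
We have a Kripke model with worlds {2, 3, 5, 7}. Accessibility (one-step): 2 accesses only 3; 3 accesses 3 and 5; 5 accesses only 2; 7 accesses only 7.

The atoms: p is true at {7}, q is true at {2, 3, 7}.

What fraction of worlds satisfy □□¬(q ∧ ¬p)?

1/4

2: successors {3}; □¬(q ∧ ¬p) there: 3:F. ✗
3: successors {3, 5}; □¬(q ∧ ¬p) there: 3:F, 5:F. ✗
5: successors {2}; □¬(q ∧ ¬p) there: 2:F. ✗
7: successors {7}; □¬(q ∧ ¬p) there: 7:T. ✓
That's 1 of 4 worlds, so 1/4.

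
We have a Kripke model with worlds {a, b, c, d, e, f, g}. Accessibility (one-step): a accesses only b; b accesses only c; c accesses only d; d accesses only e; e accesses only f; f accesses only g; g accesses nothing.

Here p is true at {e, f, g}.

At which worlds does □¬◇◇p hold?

{a, e, f, g}

a: successors {b}; ¬◇◇p there: b:T. ✓
b: successors {c}; ¬◇◇p there: c:F. ✗
c: successors {d}; ¬◇◇p there: d:F. ✗
d: successors {e}; ¬◇◇p there: e:F. ✗
e: successors {f}; ¬◇◇p there: f:T. ✓
f: successors {g}; ¬◇◇p there: g:T. ✓
g: no successors, so □¬◇◇p holds vacuously. ✓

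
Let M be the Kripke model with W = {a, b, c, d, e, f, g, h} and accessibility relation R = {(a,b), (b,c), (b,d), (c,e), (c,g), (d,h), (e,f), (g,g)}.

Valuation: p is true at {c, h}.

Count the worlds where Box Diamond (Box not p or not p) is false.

a: successors {b}; Diamond (Box not p or not p) there: b:T. ✓
b: successors {c, d}; Diamond (Box not p or not p) there: c:T, d:T. ✓
c: successors {e, g}; Diamond (Box not p or not p) there: e:T, g:T. ✓
d: successors {h}; Diamond (Box not p or not p) there: h:F. ✗
e: successors {f}; Diamond (Box not p or not p) there: f:F. ✗
f: no successors, so Box Diamond (Box not p or not p) holds vacuously. ✓
g: successors {g}; Diamond (Box not p or not p) there: g:T. ✓
h: no successors, so Box Diamond (Box not p or not p) holds vacuously. ✓
Satisfying worlds: {a, b, c, f, g, h}.
So Box Diamond (Box not p or not p) fails at the other 2 worlds.

2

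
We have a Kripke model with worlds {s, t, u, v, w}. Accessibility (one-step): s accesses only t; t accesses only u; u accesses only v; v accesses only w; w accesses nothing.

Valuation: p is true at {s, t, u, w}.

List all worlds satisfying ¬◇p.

{u, w}

s: ◇p is T. ✗
t: ◇p is T. ✗
u: ◇p is F. ✓
v: ◇p is T. ✗
w: ◇p is F. ✓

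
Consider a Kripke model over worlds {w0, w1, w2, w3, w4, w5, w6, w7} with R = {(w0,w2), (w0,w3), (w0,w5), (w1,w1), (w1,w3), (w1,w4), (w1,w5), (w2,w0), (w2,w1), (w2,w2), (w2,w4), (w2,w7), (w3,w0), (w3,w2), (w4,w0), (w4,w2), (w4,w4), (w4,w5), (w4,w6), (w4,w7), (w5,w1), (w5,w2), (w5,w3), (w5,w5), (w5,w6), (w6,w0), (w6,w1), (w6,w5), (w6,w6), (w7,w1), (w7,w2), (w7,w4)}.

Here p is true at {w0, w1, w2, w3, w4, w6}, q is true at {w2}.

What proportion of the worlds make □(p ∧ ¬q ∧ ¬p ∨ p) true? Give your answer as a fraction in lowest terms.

1/4

w0: successors {w2, w3, w5}; p ∧ ¬q ∧ ¬p ∨ p there: w2:T, w3:T, w5:F. ✗
w1: successors {w1, w3, w4, w5}; p ∧ ¬q ∧ ¬p ∨ p there: w1:T, w3:T, w4:T, w5:F. ✗
w2: successors {w0, w1, w2, w4, w7}; p ∧ ¬q ∧ ¬p ∨ p there: w0:T, w1:T, w2:T, w4:T, w7:F. ✗
w3: successors {w0, w2}; p ∧ ¬q ∧ ¬p ∨ p there: w0:T, w2:T. ✓
w4: successors {w0, w2, w4, w5, w6, w7}; p ∧ ¬q ∧ ¬p ∨ p there: w0:T, w2:T, w4:T, w5:F, w6:T, w7:F. ✗
w5: successors {w1, w2, w3, w5, w6}; p ∧ ¬q ∧ ¬p ∨ p there: w1:T, w2:T, w3:T, w5:F, w6:T. ✗
w6: successors {w0, w1, w5, w6}; p ∧ ¬q ∧ ¬p ∨ p there: w0:T, w1:T, w5:F, w6:T. ✗
w7: successors {w1, w2, w4}; p ∧ ¬q ∧ ¬p ∨ p there: w1:T, w2:T, w4:T. ✓
That's 2 of 8 worlds, so 2/8 = 1/4.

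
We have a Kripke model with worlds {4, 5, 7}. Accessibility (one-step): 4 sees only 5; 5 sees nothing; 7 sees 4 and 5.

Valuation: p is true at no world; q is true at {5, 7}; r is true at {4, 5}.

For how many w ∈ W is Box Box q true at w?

4: successors {5}; Box q there: 5:T. ✓
5: no successors, so Box Box q holds vacuously. ✓
7: successors {4, 5}; Box q there: 4:T, 5:T. ✓
Satisfying worlds: {4, 5, 7}.

3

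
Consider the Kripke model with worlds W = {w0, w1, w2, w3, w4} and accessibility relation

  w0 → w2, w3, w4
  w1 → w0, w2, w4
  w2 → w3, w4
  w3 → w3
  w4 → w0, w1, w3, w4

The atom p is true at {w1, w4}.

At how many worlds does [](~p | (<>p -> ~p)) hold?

1

w0: successors {w2, w3, w4}; ~p | (<>p -> ~p) there: w2:T, w3:T, w4:F. ✗
w1: successors {w0, w2, w4}; ~p | (<>p -> ~p) there: w0:T, w2:T, w4:F. ✗
w2: successors {w3, w4}; ~p | (<>p -> ~p) there: w3:T, w4:F. ✗
w3: successors {w3}; ~p | (<>p -> ~p) there: w3:T. ✓
w4: successors {w0, w1, w3, w4}; ~p | (<>p -> ~p) there: w0:T, w1:F, w3:T, w4:F. ✗
Satisfying worlds: {w3}.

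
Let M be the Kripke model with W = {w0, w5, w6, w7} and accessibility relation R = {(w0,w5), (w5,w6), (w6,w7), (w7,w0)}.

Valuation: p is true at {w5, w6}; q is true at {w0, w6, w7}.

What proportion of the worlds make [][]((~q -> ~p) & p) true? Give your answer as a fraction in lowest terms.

1/4

w0: successors {w5}; []((~q -> ~p) & p) there: w5:T. ✓
w5: successors {w6}; []((~q -> ~p) & p) there: w6:F. ✗
w6: successors {w7}; []((~q -> ~p) & p) there: w7:F. ✗
w7: successors {w0}; []((~q -> ~p) & p) there: w0:F. ✗
That's 1 of 4 worlds, so 1/4.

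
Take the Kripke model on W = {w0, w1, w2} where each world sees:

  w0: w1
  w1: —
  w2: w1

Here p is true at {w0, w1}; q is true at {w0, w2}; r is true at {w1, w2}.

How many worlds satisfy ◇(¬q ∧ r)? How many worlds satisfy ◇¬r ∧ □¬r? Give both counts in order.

For ◇(¬q ∧ r):
w0: successors {w1}; ¬q ∧ r there: w1:T. ✓
w1: no successors, so ◇(¬q ∧ r) fails. ✗
w2: successors {w1}; ¬q ∧ r there: w1:T. ✓
— 2 worlds.
For ◇¬r ∧ □¬r:
w0: ◇¬r is F, □¬r is F. ✗
w1: ◇¬r is F, □¬r is T. ✗
w2: ◇¬r is F, □¬r is F. ✗
— 0 worlds.

2 and 0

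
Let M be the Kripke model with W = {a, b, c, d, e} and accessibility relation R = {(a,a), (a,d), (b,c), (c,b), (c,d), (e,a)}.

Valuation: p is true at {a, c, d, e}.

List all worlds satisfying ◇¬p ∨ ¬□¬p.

{a, b, c, e}

a: ◇¬p is F, ¬□¬p is T. ✓
b: ◇¬p is F, ¬□¬p is T. ✓
c: ◇¬p is T, ¬□¬p is T. ✓
d: ◇¬p is F, ¬□¬p is F. ✗
e: ◇¬p is F, ¬□¬p is T. ✓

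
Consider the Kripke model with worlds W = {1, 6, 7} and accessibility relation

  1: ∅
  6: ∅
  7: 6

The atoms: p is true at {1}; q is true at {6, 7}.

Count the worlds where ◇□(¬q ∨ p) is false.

1: no successors, so ◇□(¬q ∨ p) fails. ✗
6: no successors, so ◇□(¬q ∨ p) fails. ✗
7: successors {6}; □(¬q ∨ p) there: 6:T. ✓
Satisfying worlds: {7}.
So ◇□(¬q ∨ p) fails at the other 2 worlds.

2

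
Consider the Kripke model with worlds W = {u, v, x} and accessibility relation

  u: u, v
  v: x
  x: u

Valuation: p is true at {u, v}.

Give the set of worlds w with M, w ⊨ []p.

{u, x}

u: successors {u, v}; p there: u:T, v:T. ✓
v: successors {x}; p there: x:F. ✗
x: successors {u}; p there: u:T. ✓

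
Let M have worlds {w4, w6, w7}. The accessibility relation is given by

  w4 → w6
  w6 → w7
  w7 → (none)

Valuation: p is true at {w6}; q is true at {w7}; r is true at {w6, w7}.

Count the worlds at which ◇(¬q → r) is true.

2

w4: successors {w6}; ¬q → r there: w6:T. ✓
w6: successors {w7}; ¬q → r there: w7:T. ✓
w7: no successors, so ◇(¬q → r) fails. ✗
Satisfying worlds: {w4, w6}.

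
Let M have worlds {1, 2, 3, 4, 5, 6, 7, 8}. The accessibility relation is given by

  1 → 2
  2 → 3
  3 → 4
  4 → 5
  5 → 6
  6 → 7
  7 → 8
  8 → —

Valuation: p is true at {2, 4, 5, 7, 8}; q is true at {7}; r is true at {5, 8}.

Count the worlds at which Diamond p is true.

1: successors {2}; p there: 2:T. ✓
2: successors {3}; p there: 3:F. ✗
3: successors {4}; p there: 4:T. ✓
4: successors {5}; p there: 5:T. ✓
5: successors {6}; p there: 6:F. ✗
6: successors {7}; p there: 7:T. ✓
7: successors {8}; p there: 8:T. ✓
8: no successors, so Diamond p fails. ✗
Satisfying worlds: {1, 3, 4, 6, 7}.

5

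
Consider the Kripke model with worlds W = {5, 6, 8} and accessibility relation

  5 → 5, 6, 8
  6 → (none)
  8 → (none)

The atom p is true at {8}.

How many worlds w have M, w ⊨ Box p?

2

5: successors {5, 6, 8}; p there: 5:F, 6:F, 8:T. ✗
6: no successors, so Box p holds vacuously. ✓
8: no successors, so Box p holds vacuously. ✓
Satisfying worlds: {6, 8}.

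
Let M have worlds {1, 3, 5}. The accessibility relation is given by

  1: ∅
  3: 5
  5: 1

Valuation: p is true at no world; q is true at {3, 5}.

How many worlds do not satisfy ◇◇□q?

2

1: no successors, so ◇◇□q fails. ✗
3: successors {5}; ◇□q there: 5:T. ✓
5: successors {1}; ◇□q there: 1:F. ✗
Satisfying worlds: {3}.
So ◇◇□q fails at the other 2 worlds.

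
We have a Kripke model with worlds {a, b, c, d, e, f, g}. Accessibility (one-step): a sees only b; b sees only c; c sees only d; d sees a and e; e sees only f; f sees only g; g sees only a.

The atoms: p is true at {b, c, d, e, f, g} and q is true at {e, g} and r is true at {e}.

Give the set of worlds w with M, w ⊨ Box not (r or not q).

a: successors {b}; not (r or not q) there: b:F. ✗
b: successors {c}; not (r or not q) there: c:F. ✗
c: successors {d}; not (r or not q) there: d:F. ✗
d: successors {a, e}; not (r or not q) there: a:F, e:F. ✗
e: successors {f}; not (r or not q) there: f:F. ✗
f: successors {g}; not (r or not q) there: g:T. ✓
g: successors {a}; not (r or not q) there: a:F. ✗

{f}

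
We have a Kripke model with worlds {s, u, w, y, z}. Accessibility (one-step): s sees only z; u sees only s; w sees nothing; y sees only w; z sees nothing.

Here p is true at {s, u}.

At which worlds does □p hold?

s: successors {z}; p there: z:F. ✗
u: successors {s}; p there: s:T. ✓
w: no successors, so □p holds vacuously. ✓
y: successors {w}; p there: w:F. ✗
z: no successors, so □p holds vacuously. ✓

{u, w, z}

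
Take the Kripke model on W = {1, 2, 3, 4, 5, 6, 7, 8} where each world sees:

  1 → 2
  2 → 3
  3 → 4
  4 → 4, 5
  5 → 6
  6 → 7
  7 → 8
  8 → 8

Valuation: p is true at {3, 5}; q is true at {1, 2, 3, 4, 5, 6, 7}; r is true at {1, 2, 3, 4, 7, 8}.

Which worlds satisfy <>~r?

{4, 5}

1: successors {2}; ~r there: 2:F. ✗
2: successors {3}; ~r there: 3:F. ✗
3: successors {4}; ~r there: 4:F. ✗
4: successors {4, 5}; ~r there: 4:F, 5:T. ✓
5: successors {6}; ~r there: 6:T. ✓
6: successors {7}; ~r there: 7:F. ✗
7: successors {8}; ~r there: 8:F. ✗
8: successors {8}; ~r there: 8:F. ✗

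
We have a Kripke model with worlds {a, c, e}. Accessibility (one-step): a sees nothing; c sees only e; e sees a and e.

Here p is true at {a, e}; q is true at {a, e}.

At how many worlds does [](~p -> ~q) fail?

a: no successors, so [](~p -> ~q) holds vacuously. ✓
c: successors {e}; ~p -> ~q there: e:T. ✓
e: successors {a, e}; ~p -> ~q there: a:T, e:T. ✓
Satisfying worlds: {a, c, e}.
So [](~p -> ~q) fails at the other 0 worlds.

0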